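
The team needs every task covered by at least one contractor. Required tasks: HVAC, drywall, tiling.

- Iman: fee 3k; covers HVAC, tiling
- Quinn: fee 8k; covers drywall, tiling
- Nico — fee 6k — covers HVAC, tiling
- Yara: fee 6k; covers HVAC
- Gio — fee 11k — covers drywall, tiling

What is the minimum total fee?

Choose Iman and Quinn: together they cover HVAC, drywall, tiling — every task.
Total fee: 3 + 8 = 11.
No cover costs less than 11.

11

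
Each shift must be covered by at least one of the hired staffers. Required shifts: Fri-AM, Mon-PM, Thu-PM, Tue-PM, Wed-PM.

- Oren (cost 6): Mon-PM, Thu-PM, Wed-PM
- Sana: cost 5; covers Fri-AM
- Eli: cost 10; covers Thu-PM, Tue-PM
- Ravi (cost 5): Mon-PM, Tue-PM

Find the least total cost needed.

16

This is an integer covering problem.
Choose Oren, Sana, and Ravi: together they cover Fri-AM, Mon-PM, Thu-PM, Tue-PM, Wed-PM — every shift.
Total cost: 6 + 5 + 5 = 16.
No cover costs less than 16.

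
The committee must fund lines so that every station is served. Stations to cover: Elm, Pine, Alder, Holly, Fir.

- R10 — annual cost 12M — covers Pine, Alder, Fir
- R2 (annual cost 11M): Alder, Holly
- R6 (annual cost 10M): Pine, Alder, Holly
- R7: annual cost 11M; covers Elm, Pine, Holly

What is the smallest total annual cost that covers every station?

This is an integer covering problem.
Choose R10 and R7: together they cover Elm, Pine, Alder, Holly, Fir — every station.
Total annual cost: 12 + 11 = 23.

23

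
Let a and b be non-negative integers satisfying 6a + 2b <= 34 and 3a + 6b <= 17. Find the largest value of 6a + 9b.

The continuous relaxation peaks at (5.67, 0) with value 34.00; rounding to a feasible lattice point costs some objective.
(a,b)=(5,0): 6·5+2·0=30≤34, 3·5+6·0=15≤17, objective 30.
(a,b)=(4,0): 6·4+2·0=24≤34, 3·4+6·0=12≤17, objective 24.
The best lattice point is (5,0), giving 30.

30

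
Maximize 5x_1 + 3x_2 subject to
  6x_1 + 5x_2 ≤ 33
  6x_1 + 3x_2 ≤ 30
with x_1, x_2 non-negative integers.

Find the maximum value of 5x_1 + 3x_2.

Relaxing integrality, the LP optimum is 25.75 at (x_1,x_2) = (4.25, 1.5), which is not an integer point.
(x_1,x_2)=(5,0): 6·5+5·0=30≤33, 6·5+3·0=30≤30, objective 25.
(x_1,x_2)=(4,1): 6·4+5·1=29≤33, 6·4+3·1=27≤30, objective 23.
(x_1,x_2)=(3,2): 6·3+5·2=28≤33, 6·3+3·2=24≤30, objective 21.
Maximum is 25 at (x_1,x_2)=(5,0).

25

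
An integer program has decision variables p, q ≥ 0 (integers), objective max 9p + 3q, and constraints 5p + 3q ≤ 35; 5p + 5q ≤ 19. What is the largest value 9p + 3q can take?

27

(p,q)=(3,0) is feasible, giving 27.
(p,q)=(2,1) is feasible, giving 21.
(p,q)=(2,0) is feasible, giving 18.
The best lattice point is (3,0), giving 27.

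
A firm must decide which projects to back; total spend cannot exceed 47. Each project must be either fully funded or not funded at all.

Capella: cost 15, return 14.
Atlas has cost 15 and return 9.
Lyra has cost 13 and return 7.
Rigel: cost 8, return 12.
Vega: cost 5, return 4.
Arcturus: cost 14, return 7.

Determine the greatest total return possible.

Take Capella, Atlas, Rigel, and Vega: cost 15 + 15 + 8 + 5 = 43 ≤ 47, return 14 + 9 + 12 + 4 = 39.
No other feasible combination does better.

39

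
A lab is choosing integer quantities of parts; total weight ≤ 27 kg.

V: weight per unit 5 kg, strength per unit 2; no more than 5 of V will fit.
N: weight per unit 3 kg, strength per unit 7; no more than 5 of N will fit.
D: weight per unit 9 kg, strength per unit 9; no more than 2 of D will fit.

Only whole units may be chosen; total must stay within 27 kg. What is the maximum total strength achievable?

44

This is a bounded integer knapsack.
Take 5×N and 1×D: weight 24 ≤ 27, strength 5·7 + 1·9 = 44.
N has the best ratio (7/3) and is taken to its limit of 5; remaining capacity is filled optimally with the others.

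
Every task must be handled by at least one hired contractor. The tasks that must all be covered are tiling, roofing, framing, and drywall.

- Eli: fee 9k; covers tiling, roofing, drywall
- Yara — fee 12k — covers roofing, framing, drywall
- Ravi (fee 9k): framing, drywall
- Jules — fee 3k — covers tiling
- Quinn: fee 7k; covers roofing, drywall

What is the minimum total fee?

The greedy cost-per-new-task heuristic would pick Eli and Ravi for 18, but a cheaper cover exists.
Choose Yara and Jules: together they cover tiling, roofing, framing, drywall — every task.
Total fee: 12 + 3 = 15.
No cover costs less than 15.

15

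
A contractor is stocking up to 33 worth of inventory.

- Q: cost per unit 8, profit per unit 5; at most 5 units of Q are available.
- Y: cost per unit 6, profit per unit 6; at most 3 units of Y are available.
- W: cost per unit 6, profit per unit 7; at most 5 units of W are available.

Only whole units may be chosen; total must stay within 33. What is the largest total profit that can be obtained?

5×W: cost 30 ≤ 33, profit 5·7 = 35.
1×Y and 4×W: cost 30 ≤ 33, profit 1·6 + 4·7 = 34.
Best is 35.

35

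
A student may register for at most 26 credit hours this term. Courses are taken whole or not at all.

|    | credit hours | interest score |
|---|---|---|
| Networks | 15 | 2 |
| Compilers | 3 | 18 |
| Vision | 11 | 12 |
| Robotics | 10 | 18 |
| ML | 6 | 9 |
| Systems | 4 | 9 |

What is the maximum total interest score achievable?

Allowing fractional choices, the relaxed optimum would be about 57.3, but courses are indivisible.
Compilers + Vision + Robotics: credit hours 3 + 11 + 10 = 24 ≤ 26, interest score 18 + 12 + 18 = 48.
Compilers + Robotics + ML + Systems: credit hours 3 + 10 + 6 + 4 = 23 ≤ 26, interest score 18 + 18 + 9 + 9 = 54.
Best is Compilers, Robotics, ML, and Systems with total interest score 54.

54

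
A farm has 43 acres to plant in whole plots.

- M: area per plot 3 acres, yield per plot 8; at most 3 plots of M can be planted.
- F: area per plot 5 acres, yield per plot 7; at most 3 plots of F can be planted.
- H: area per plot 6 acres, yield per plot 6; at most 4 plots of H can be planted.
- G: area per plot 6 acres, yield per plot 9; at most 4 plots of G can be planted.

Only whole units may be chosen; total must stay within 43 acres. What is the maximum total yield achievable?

74

3×M, 3×F, and 3×G: area 42 ≤ 43, yield 3·8 + 3·7 + 3·9 = 72.
3×M, 2×F, and 4×G: area 43 ≤ 43, yield 3·8 + 2·7 + 4·9 = 74.
Best is 74.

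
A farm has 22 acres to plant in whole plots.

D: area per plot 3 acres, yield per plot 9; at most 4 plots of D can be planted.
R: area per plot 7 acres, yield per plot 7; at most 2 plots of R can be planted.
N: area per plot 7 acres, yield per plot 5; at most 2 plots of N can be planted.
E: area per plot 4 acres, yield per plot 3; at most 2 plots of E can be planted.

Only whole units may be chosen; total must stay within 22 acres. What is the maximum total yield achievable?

4×D and 1×R: area 19 ≤ 22, yield 4·9 + 1·7 = 43.
4×D and 2×E: area 20 ≤ 22, yield 4·9 + 2·3 = 42.
Best is 43.

43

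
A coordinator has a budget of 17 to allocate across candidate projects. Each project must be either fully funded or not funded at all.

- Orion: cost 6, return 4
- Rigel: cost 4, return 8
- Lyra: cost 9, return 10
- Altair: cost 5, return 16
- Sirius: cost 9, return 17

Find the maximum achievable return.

33

Allowing fractional choices, the relaxed optimum would be about 39.1, but projects are indivisible.
Altair + Sirius: cost 5 + 9 = 14 ≤ 17, return 16 + 17 = 33.
Orion + Rigel + Altair: cost 6 + 4 + 5 = 15 ≤ 17, return 4 + 8 + 16 = 28.
Lyra + Altair: cost 9 + 5 = 14 ≤ 17, return 10 + 16 = 26.
Best is Altair and Sirius with total return 33.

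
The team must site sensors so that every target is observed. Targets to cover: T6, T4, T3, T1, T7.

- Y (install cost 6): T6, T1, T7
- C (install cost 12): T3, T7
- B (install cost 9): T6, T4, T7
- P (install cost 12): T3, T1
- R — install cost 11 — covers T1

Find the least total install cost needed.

21

The greedy cost-per-new-target heuristic would pick Y, B, and C for 27, but a cheaper cover exists.
Choose B and P: together they cover T6, T4, T3, T1, T7 — every target.
Total install cost: 9 + 12 = 21.
No cover costs less than 21.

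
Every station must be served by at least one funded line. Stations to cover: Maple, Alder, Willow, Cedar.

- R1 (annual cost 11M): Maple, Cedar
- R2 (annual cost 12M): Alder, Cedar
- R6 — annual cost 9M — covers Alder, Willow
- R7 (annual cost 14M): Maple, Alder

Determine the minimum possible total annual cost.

Choose R1 and R6: together they cover Maple, Alder, Willow, Cedar — every station.
Total annual cost: 11 + 9 = 20.
No cover costs less than 20.

20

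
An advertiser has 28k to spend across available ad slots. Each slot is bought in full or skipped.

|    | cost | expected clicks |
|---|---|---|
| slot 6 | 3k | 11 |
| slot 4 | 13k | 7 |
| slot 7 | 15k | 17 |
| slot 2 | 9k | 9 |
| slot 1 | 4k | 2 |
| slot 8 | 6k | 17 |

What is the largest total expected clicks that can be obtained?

47

This is a 0-1 knapsack instance.
Allowing fractional choices, the relaxed optimum would be about 49.0, but ad slots are indivisible.
slot 6 + slot 7 + slot 1 + slot 8: cost 3 + 15 + 4 + 6 = 28 ≤ 28, expected clicks 11 + 17 + 2 + 17 = 47.
slot 6 + slot 7 + slot 8: cost 3 + 15 + 6 = 24 ≤ 28, expected clicks 11 + 17 + 17 = 45.
Best is slot 6, slot 7, slot 1, and slot 8 with total expected clicks 47.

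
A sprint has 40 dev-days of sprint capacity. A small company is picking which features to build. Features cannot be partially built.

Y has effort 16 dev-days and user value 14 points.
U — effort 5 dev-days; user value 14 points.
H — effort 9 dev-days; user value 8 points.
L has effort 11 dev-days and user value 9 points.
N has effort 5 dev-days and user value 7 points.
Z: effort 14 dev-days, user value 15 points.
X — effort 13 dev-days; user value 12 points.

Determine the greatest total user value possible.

50

Treat it as a binary knapsack problem.
Y + U + N + Z: effort 16 + 5 + 5 + 14 = 40 ≤ 40, user value 14 + 14 + 7 + 15 = 50.
U + N + Z + X: effort 5 + 5 + 14 + 13 = 37 ≤ 40, user value 14 + 7 + 15 + 12 = 48.
Y + U + N + X: effort 16 + 5 + 5 + 13 = 39 ≤ 40, user value 14 + 14 + 7 + 12 = 47.
Best is Y, U, N, and Z with total user value 50.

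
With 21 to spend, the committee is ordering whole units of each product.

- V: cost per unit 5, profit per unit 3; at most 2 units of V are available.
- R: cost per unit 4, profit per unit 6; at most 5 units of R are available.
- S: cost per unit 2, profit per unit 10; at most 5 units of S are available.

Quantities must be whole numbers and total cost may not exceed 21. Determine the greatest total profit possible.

62

S has the best ratio (10/2); taking only S gives at most 5×10 = 50 (stopped by the supply cap of 5).
Mixing does better — 2×R and 5×S: cost 18 ≤ 21, profit 2·6 + 5·10 = 62.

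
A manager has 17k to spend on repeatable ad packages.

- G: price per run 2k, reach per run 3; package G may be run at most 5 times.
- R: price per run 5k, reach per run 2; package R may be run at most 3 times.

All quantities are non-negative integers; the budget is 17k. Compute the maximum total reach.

Take 5×G and 1×R: price 15 ≤ 17, reach 5·3 + 1·2 = 17.
G has the best ratio (3/2) and is taken to its limit of 5; remaining capacity is filled optimally with the others.

17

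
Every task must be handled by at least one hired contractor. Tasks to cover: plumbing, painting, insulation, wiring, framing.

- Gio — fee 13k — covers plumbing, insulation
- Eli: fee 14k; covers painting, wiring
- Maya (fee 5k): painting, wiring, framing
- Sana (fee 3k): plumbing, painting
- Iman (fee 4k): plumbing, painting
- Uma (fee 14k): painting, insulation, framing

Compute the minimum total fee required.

This is a weighted set-cover instance.
Choose Gio and Maya: together they cover plumbing, painting, insulation, wiring, framing — every task.
Total fee: 13 + 5 = 18.

18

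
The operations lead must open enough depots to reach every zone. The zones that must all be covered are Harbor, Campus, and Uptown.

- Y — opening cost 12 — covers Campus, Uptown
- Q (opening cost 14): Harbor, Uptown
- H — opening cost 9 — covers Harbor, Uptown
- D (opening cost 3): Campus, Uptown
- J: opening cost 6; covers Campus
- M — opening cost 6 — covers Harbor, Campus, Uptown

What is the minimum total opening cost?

6

The greedy cost-per-new-zone heuristic would pick D and M for 9, but a cheaper cover exists.
M alone covers Harbor, Campus, Uptown — every zone.
Total opening cost: 6.
No cover costs less than 6.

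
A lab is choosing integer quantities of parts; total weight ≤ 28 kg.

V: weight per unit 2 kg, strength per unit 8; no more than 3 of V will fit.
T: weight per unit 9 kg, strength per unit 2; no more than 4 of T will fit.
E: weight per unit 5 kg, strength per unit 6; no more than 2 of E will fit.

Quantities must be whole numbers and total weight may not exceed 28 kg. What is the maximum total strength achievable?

38

V has the best ratio (8/2); taking only V gives at most 3×8 = 24 (stopped by the supply cap of 3).
Mixing does better — 3×V, 1×T, and 2×E: weight 25 ≤ 28, strength 3·8 + 1·2 + 2·6 = 38.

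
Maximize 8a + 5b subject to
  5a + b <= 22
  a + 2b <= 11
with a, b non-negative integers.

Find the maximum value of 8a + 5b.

(a,b)=(3,4): 5·3+1·4=19≤22, 1·3+2·4=11≤11, objective 44.
(a,b)=(4,2): 5·4+1·2=22≤22, 1·4+2·2=8≤11, objective 42.
Maximum is 44 at (a,b)=(3,4).

44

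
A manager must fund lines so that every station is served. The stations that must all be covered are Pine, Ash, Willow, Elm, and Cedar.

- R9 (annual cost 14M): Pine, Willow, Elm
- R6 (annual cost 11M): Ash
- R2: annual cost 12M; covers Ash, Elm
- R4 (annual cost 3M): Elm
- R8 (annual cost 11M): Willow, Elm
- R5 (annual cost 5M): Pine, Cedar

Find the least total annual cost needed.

This is an integer covering problem.
Choose R6, R8, and R5: together they cover Pine, Ash, Willow, Elm, Cedar — every station.
Total annual cost: 11 + 11 + 5 = 27.

27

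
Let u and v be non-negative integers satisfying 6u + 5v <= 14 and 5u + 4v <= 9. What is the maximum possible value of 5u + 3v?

Relaxing integrality, the LP optimum is 9.00 at (u,v) = (1.8, 0), which is not an integer point.
(u,v)=(1,1): 6·1+5·1=11≤14, 5·1+4·1=9≤9, objective 8.
(u,v)=(0,2): 6·0+5·2=10≤14, 5·0+4·2=8≤9, objective 6.
(u,v)=(1,0): 6·1+5·0=6≤14, 5·1+4·0=5≤9, objective 5.
Maximum is 8 at (u,v)=(1,1).

8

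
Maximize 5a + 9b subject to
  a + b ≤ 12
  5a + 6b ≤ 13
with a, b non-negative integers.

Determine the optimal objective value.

18

(a,b)=(0,2): 1·0+1·2=2≤12, 5·0+6·2=12≤13, objective 18.
(a,b)=(1,1): 1·1+1·1=2≤12, 5·1+6·1=11≤13, objective 14.
No feasible integer point exceeds 18.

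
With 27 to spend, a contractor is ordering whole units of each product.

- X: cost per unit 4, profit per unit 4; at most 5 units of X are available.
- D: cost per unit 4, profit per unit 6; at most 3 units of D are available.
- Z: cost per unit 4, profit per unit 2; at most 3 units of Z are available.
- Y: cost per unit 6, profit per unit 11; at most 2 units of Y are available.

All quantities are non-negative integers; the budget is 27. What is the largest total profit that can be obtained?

1×X, 2×D, and 2×Y: cost 24 ≤ 27, profit 1·4 + 2·6 + 2·11 = 38.
3×D and 2×Y: cost 24 ≤ 27, profit 3·6 + 2·11 = 40.
Best is 40.

40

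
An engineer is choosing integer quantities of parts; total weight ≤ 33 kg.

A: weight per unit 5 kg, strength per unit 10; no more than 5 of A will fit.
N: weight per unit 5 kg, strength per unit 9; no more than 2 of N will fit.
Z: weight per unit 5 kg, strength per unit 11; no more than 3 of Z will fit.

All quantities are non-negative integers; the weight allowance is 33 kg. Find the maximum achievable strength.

Z has the best ratio (11/5); taking only Z gives at most 3×11 = 33 (stopped by the supply cap of 3).
Mixing does better — 3×A and 3×Z: weight 30 ≤ 33, strength 3·10 + 3·11 = 63.

63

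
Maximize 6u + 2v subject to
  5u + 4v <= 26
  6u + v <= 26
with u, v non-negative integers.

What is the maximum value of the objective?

26

(u,v)=(4,1): 5·4+4·1=24≤26, 6·4+1·1=25≤26, objective 26.
(u,v)=(4,0): 5·4+4·0=20≤26, 6·4+1·0=24≤26, objective 24.
(u,v)=(3,2): 5·3+4·2=23≤26, 6·3+1·2=20≤26, objective 22.
The best lattice point is (4,1), giving 26.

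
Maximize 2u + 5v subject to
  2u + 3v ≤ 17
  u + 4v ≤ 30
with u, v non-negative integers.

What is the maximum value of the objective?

27

Relaxing integrality, the LP optimum is 28.33 at (u,v) = (0, 5.67), which is not an integer point.
(u,v)=(1,5): 2·1+3·5=17≤17, 1·1+4·5=21≤30, objective 27.
(u,v)=(0,5): 2·0+3·5=15≤17, 1·0+4·5=20≤30, objective 25.
(u,v)=(2,4): 2·2+3·4=16≤17, 1·2+4·4=18≤30, objective 24.
Maximum is 27 at (u,v)=(1,5).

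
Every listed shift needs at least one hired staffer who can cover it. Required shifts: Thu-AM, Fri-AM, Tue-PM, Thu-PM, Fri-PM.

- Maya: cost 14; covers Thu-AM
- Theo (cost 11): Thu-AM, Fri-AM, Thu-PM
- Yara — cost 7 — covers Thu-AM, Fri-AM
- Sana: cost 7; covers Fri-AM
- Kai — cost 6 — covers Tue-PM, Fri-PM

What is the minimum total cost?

17

This is an integer covering problem.
The greedy cost-per-new-shift heuristic would pick Kai, Yara, and Theo for 24, but a cheaper cover exists.
Choose Theo and Kai: together they cover Thu-AM, Fri-AM, Tue-PM, Thu-PM, Fri-PM — every shift.
Total cost: 11 + 6 = 17.
No cover costs less than 17.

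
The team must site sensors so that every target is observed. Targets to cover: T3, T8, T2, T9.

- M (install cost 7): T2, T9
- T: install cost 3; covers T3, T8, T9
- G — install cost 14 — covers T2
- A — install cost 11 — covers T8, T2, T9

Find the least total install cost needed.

10

Choose M and T: together they cover T3, T8, T2, T9 — every target.
Total install cost: 7 + 3 = 10.
No cover costs less than 10.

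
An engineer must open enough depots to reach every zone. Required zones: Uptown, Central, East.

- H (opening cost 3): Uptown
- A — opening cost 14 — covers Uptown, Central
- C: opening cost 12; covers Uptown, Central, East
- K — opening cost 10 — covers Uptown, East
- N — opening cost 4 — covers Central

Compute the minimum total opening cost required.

The greedy cost-per-new-zone heuristic would pick H, N, and K for 17, but a cheaper cover exists.
C alone covers Uptown, Central, East — every zone.
Total opening cost: 12.
No cover costs less than 12.

12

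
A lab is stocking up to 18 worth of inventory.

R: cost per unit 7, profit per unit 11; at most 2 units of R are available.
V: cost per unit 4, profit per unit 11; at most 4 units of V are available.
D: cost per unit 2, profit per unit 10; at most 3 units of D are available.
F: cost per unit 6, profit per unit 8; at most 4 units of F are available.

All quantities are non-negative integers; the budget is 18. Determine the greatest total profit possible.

63

Take 3×V and 3×D: cost 18 ≤ 18, profit 3·11 + 3·10 = 63.
D has the best ratio (10/2) and is taken to its limit of 3; remaining capacity is filled optimally with the others.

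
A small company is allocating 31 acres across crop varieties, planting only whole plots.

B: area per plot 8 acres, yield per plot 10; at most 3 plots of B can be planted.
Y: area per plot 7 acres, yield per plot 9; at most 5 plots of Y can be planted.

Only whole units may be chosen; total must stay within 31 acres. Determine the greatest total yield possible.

This is a bounded integer knapsack.
Y has the best ratio (9/7); taking only Y gives at most 4×9 = 36 (stopped by the area limit).
Mixing does better — 3×B and 1×Y: area 31 ≤ 31, yield 3·10 + 1·9 = 39.

39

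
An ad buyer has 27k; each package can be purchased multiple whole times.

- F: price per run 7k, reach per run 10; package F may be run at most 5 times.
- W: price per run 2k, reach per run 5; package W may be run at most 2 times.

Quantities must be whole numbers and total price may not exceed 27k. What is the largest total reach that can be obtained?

40

3×F and 1×W: price 23 ≤ 27, reach 3·10 + 1·5 = 35.
3×F and 2×W: price 25 ≤ 27, reach 3·10 + 2·5 = 40.
Best is 40.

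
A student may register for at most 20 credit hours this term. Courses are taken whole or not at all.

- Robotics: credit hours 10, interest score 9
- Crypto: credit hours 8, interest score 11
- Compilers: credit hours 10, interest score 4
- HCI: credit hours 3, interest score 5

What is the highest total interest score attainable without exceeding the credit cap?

Crypto + Compilers: credit hours 8 + 10 = 18 ≤ 20, interest score 11 + 4 = 15.
Robotics + Crypto: credit hours 10 + 8 = 18 ≤ 20, interest score 9 + 11 = 20.
Crypto + HCI: credit hours 8 + 3 = 11 ≤ 20, interest score 11 + 5 = 16.
Best is Robotics and Crypto with total interest score 20.

20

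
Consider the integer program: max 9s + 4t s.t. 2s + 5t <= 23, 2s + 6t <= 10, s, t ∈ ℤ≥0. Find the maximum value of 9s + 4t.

(s,t)=(5,0) is feasible, giving 45.
(s,t)=(4,0) is feasible, giving 36.
No feasible integer point exceeds 45.

45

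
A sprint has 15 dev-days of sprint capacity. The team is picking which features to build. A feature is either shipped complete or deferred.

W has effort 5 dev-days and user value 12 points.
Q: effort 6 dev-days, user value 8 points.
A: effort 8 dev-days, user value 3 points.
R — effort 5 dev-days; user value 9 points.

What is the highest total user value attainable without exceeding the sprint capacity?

21

Take W and R: effort 5 + 5 = 10 ≤ 15, user value 12 + 9 = 21.
No other feasible combination does better.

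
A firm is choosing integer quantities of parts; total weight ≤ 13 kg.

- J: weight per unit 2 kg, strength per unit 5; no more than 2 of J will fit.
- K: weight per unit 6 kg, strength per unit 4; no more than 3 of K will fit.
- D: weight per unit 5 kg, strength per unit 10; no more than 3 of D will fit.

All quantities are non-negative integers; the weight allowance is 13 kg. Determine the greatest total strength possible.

This is a bounded integer knapsack.
J has the best ratio (5/2); taking only J gives at most 2×5 = 10 (stopped by the supply cap of 2).
Mixing does better — 1×J and 2×D: weight 12 ≤ 13, strength 1·5 + 2·10 = 25.

25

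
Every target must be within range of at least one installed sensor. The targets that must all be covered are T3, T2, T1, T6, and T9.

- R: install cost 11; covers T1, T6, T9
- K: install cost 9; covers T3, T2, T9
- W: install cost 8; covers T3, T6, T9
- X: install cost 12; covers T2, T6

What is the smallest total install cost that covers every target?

20

This is a weighted set-cover instance.
The greedy cost-per-new-target heuristic would pick W, K, and R for 28, but a cheaper cover exists.
Choose R and K: together they cover T3, T2, T1, T6, T9 — every target.
Total install cost: 11 + 9 = 20.
No cover costs less than 20.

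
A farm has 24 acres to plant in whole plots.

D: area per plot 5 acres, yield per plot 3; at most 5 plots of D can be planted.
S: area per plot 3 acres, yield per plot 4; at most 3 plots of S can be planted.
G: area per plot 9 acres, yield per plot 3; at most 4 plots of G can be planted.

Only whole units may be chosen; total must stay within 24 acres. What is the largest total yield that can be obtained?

21

This is a bounded integer knapsack.
S has the best ratio (4/3); taking only S gives at most 3×4 = 12 (stopped by the supply cap of 3).
Mixing does better — 3×D and 3×S: area 24 ≤ 24, yield 3·3 + 3·4 = 21.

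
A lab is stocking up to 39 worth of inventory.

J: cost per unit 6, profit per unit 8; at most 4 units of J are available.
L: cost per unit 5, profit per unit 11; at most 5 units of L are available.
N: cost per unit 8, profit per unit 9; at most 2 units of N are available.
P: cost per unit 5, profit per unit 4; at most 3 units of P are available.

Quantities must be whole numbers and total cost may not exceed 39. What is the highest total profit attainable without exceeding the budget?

L has the best ratio (11/5); taking only L gives at most 5×11 = 55 (stopped by the supply cap of 5).
Mixing does better — 1×J, 5×L, and 1×N: cost 39 ≤ 39, profit 1·8 + 5·11 + 1·9 = 72.

72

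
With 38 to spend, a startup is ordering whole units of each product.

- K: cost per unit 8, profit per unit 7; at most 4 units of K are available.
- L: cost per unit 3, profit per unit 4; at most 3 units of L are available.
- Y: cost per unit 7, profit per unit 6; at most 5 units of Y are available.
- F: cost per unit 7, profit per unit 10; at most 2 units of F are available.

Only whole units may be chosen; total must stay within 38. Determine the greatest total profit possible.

F has the best ratio (10/7); taking only F gives at most 2×10 = 20 (stopped by the supply cap of 2).
Mixing does better — 1×K, 3×L, 1×Y, and 2×F: cost 38 ≤ 38, profit 1·7 + 3·4 + 1·6 + 2·10 = 45.

45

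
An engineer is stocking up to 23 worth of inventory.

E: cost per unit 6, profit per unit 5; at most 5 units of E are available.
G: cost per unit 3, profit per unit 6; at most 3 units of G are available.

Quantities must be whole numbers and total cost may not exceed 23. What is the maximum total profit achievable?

28

G has the best ratio (6/3); taking only G gives at most 3×6 = 18 (stopped by the supply cap of 3).
Mixing does better — 2×E and 3×G: cost 21 ≤ 23, profit 2·5 + 3·6 = 28.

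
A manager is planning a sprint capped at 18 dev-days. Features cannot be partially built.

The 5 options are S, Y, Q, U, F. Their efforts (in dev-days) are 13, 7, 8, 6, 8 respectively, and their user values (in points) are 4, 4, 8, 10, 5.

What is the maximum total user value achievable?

Take Q and U: effort 8 + 6 = 14 ≤ 18, user value 8 + 10 = 18.
No other feasible combination does better.

18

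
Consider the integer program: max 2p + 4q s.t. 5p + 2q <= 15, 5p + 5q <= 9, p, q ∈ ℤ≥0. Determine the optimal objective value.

Relaxing integrality, the LP optimum is 7.20 at (p,q) = (0, 1.8), which is not an integer point.
(p,q)=(0,1): 5·0+2·1=2≤15, 5·0+5·1=5≤9, objective 4.
(p,q)=(1,0): 5·1+2·0=5≤15, 5·1+5·0=5≤9, objective 2.
(p,q)=(0,0): 5·0+2·0=0≤15, 5·0+5·0=0≤9, objective 0.
No feasible integer point exceeds 4.

4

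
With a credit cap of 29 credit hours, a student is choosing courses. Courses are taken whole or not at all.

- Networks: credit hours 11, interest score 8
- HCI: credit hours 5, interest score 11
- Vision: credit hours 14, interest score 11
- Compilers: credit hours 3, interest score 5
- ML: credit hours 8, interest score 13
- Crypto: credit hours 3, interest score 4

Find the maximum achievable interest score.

37

Networks + HCI + Compilers + ML: credit hours 11 + 5 + 3 + 8 = 27 ≤ 29, interest score 8 + 11 + 5 + 13 = 37.
Networks + HCI + ML + Crypto: credit hours 11 + 5 + 8 + 3 = 27 ≤ 29, interest score 8 + 11 + 13 + 4 = 36.
HCI + Vision + ML: credit hours 5 + 14 + 8 = 27 ≤ 29, interest score 11 + 11 + 13 = 35.
Best is Networks, HCI, Compilers, and ML with total interest score 37.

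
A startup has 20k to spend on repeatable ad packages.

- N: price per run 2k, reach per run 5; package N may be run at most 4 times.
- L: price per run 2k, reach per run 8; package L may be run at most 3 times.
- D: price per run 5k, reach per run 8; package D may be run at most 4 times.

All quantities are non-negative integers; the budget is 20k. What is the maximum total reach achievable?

This is a bounded integer knapsack.
2×N, 3×L, and 2×D: price 20 ≤ 20, reach 2·5 + 3·8 + 2·8 = 50.
4×N, 3×L, and 1×D: price 19 ≤ 20, reach 4·5 + 3·8 + 1·8 = 52.
Best is 52.

52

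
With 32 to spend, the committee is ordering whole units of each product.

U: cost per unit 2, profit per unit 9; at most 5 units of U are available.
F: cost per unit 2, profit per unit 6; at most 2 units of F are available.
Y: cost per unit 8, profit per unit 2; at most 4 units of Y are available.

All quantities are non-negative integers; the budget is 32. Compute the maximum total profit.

61

5×U, 2×F, and 1×Y: cost 22 ≤ 32, profit 5·9 + 2·6 + 1·2 = 59.
5×U, 2×F, and 2×Y: cost 30 ≤ 32, profit 5·9 + 2·6 + 2·2 = 61.
Best is 61.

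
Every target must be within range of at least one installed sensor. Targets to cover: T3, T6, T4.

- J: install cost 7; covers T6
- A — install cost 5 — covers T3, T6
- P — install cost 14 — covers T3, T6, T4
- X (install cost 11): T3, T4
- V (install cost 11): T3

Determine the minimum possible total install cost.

14

The greedy cost-per-new-target heuristic would pick A and X for 16, but a cheaper cover exists.
P alone covers T3, T6, T4 — every target.
Total install cost: 14.
No cover costs less than 14.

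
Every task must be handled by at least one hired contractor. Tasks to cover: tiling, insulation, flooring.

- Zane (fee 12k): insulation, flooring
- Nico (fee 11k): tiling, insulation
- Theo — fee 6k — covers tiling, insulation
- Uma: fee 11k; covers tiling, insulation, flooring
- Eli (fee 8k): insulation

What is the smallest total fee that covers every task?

11

The greedy cost-per-new-task heuristic would pick Theo and Uma for 17, but a cheaper cover exists.
Uma alone covers tiling, insulation, flooring — every task.
Total fee: 11.
No cover costs less than 11.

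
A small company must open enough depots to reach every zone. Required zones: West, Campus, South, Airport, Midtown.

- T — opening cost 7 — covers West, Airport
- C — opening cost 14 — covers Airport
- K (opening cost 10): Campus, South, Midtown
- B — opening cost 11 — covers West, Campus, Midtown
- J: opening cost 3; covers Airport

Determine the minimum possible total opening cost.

This is a weighted set-cover instance.
The greedy cost-per-new-zone heuristic would pick J, K, and T for 20, but a cheaper cover exists.
Choose T and K: together they cover West, Campus, South, Airport, Midtown — every zone.
Total opening cost: 7 + 10 = 17.
No cover costs less than 17.

17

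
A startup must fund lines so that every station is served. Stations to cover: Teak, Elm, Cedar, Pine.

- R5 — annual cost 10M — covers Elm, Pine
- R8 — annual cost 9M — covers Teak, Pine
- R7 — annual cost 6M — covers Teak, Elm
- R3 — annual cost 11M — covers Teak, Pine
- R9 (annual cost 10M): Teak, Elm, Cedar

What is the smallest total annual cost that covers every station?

The greedy cost-per-new-station heuristic would pick R7, R8, and R9 for 25, but a cheaper cover exists.
Choose R8 and R9: together they cover Teak, Elm, Cedar, Pine — every station.
Total annual cost: 9 + 10 = 19.
No cover costs less than 19.

19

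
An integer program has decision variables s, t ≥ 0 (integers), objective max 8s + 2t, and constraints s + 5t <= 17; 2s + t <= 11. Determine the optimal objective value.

42

Relaxing integrality, the LP optimum is 44.00 at (s,t) = (5.5, 0), which is not an integer point.
(s,t)=(5,1): 1·5+5·1=10≤17, 2·5+1·1=11≤11, objective 42.
(s,t)=(5,0): 1·5+5·0=5≤17, 2·5+1·0=10≤11, objective 40.
(s,t)=(4,2): 1·4+5·2=14≤17, 2·4+1·2=10≤11, objective 36.
(s,t)=(4,1): 1·4+5·1=9≤17, 2·4+1·1=9≤11, objective 34.
The best lattice point is (5,1), giving 42.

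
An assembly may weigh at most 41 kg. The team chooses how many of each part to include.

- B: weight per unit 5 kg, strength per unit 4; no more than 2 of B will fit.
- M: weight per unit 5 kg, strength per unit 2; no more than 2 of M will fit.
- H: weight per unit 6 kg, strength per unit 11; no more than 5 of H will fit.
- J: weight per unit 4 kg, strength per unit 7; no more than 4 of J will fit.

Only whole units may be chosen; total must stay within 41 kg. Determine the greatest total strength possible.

4×H and 4×J: weight 40 ≤ 41, strength 4·11 + 4·7 = 72.
5×H and 2×J: weight 38 ≤ 41, strength 5·11 + 2·7 = 69.
Best is 72.

72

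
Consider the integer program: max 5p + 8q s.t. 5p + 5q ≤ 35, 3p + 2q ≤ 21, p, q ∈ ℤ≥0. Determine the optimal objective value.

56

(p,q)=(0,7): 5·0+5·7=35≤35, 3·0+2·7=14≤21, objective 56.
(p,q)=(1,6): 5·1+5·6=35≤35, 3·1+2·6=15≤21, objective 53.
(p,q)=(0,6): 5·0+5·6=30≤35, 3·0+2·6=12≤21, objective 48.
Maximum is 56 at (p,q)=(0,7).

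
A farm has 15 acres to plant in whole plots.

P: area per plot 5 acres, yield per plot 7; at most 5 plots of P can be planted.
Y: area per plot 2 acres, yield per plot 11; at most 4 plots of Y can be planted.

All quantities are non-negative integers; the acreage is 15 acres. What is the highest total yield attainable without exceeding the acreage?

51

This is a bounded integer knapsack.
1×P and 4×Y: area 13 ≤ 15, yield 1·7 + 4·11 = 51.
4×Y: area 8 ≤ 15, yield 4·11 = 44.
Best is 51.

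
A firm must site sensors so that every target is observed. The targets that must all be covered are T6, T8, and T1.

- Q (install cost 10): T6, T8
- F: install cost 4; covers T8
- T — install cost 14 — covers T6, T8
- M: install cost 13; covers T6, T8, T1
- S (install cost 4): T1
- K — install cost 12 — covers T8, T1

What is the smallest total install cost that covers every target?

13

The greedy cost-per-new-target heuristic would pick F, S, and Q for 18, but a cheaper cover exists.
M alone covers T6, T8, T1 — every target.
Total install cost: 13.
No cover costs less than 13.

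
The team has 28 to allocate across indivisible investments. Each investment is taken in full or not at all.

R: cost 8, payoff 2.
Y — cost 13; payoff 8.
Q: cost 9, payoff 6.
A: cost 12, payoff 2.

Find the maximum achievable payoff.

R + Y: cost 8 + 13 = 21 ≤ 28, payoff 2 + 8 = 10.
Y + A: cost 13 + 12 = 25 ≤ 28, payoff 8 + 2 = 10.
Y + Q: cost 13 + 9 = 22 ≤ 28, payoff 8 + 6 = 14.
Best is Y and Q with total payoff 14.

14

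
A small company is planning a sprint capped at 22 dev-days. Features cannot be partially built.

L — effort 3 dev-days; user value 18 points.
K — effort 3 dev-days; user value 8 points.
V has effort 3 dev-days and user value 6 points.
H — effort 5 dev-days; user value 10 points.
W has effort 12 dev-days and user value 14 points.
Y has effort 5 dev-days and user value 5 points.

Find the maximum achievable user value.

Allowing fractional choices, the relaxed optimum would be about 51.3, but features are indivisible.
L + K + V + W: effort 3 + 3 + 3 + 12 = 21 ≤ 22, user value 18 + 8 + 6 + 14 = 46.
L + K + V + H + Y: effort 3 + 3 + 3 + 5 + 5 = 19 ≤ 22, user value 18 + 8 + 6 + 10 + 5 = 47.
Best is L, K, V, H, and Y with total user value 47.

47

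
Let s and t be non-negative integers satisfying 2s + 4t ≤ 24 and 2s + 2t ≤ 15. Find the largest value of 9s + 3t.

Relaxing integrality, the LP optimum is 67.50 at (s,t) = (7.5, 0), which is not an integer point.
(s,t)=(7,0): 2·7+4·0=14≤24, 2·7+2·0=14≤15, objective 63.
(s,t)=(6,1): 2·6+4·1=16≤24, 2·6+2·1=14≤15, objective 57.
No feasible integer point exceeds 63.

63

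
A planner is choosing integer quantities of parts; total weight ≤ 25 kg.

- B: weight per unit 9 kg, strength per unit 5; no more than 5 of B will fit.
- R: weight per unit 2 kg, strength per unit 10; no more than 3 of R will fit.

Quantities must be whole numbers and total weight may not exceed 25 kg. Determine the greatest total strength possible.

R has the best ratio (10/2); taking only R gives at most 3×10 = 30 (stopped by the supply cap of 3).
Mixing does better — 2×B and 3×R: weight 24 ≤ 25, strength 2·5 + 3·10 = 40.

40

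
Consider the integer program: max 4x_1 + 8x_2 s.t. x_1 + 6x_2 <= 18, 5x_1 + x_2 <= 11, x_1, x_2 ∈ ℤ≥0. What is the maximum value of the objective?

(x_1,x_2)=(0,3) is feasible, giving 24.
(x_1,x_2)=(1,2) is feasible, giving 20.
(x_1,x_2)=(2,1) is feasible, giving 16.
No feasible integer point exceeds 24.

24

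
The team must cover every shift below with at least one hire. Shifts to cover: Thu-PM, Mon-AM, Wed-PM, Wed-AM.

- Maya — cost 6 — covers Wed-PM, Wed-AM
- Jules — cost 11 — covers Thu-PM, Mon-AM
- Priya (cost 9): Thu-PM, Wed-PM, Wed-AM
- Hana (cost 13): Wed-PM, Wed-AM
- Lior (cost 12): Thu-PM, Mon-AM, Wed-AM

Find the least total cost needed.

17

This is an integer covering problem.
Choose Maya and Jules: together they cover Thu-PM, Mon-AM, Wed-PM, Wed-AM — every shift.
Total cost: 6 + 11 = 17.
No cover costs less than 17.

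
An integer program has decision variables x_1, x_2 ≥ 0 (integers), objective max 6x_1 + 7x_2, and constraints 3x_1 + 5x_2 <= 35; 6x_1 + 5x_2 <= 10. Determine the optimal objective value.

14

(x_1,x_2)=(0,2) is feasible, giving 14.
(x_1,x_2)=(0,1) is feasible, giving 7.
Maximum is 14 at (x_1,x_2)=(0,2).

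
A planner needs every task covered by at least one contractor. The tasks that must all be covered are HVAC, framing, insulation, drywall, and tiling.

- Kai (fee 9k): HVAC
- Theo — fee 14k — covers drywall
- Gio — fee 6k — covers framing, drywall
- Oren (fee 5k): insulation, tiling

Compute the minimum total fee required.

This is a weighted set-cover instance.
Choose Kai, Gio, and Oren: together they cover HVAC, framing, insulation, drywall, tiling — every task.
Total fee: 9 + 6 + 5 = 20.

20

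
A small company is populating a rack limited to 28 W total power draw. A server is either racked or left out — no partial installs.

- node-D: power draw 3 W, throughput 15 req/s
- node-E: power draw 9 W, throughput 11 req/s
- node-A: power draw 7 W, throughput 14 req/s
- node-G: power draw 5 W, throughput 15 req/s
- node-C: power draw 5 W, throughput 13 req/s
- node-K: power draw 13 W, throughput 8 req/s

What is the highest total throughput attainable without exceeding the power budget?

57

Allowing fractional choices, the relaxed optimum would be about 66.8, but servers are indivisible.
node-D + node-E + node-A + node-G: power draw 3 + 9 + 7 + 5 = 24 ≤ 28, throughput 15 + 11 + 14 + 15 = 55.
node-D + node-A + node-G + node-C: power draw 3 + 7 + 5 + 5 = 20 ≤ 28, throughput 15 + 14 + 15 + 13 = 57.
Best is node-D, node-A, node-G, and node-C with total throughput 57.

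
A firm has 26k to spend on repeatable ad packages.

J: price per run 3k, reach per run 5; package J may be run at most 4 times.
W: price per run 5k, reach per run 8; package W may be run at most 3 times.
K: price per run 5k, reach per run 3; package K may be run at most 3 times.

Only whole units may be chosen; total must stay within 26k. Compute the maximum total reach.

Take 3×J and 3×W: price 24 ≤ 26, reach 3·5 + 3·8 = 39.
No other integer combination yields more.

39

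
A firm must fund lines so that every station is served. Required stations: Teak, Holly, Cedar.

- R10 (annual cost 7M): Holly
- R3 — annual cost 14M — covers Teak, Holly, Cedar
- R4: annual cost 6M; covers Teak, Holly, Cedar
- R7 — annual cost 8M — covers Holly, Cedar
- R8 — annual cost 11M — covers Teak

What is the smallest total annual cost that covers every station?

R4 alone covers Teak, Holly, Cedar — every station.
Total annual cost: 6.
No cover costs less than 6.

6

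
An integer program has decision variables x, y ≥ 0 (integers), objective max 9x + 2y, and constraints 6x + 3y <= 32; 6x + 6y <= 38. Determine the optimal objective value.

(x,y)=(5,0): 6·5+3·0=30≤32, 6·5+6·0=30≤38, objective 45.
(x,y)=(4,1): 6·4+3·1=27≤32, 6·4+6·1=30≤38, objective 38.
(x,y)=(4,0): 6·4+3·0=24≤32, 6·4+6·0=24≤38, objective 36.
The best lattice point is (5,0), giving 45.

45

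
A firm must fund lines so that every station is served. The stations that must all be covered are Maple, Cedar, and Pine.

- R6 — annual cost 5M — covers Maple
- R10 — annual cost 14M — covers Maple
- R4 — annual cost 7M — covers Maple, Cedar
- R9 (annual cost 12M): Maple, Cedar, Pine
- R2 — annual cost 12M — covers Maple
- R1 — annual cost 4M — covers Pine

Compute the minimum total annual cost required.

11

Choose R4 and R1: together they cover Maple, Cedar, Pine — every station.
Total annual cost: 7 + 4 = 11.
No cover costs less than 11.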